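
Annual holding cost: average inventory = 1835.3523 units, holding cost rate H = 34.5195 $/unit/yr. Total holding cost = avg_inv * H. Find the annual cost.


Cost = 1835.3523 * 34.5195 = 63355.4437

63355.4437 $/yr


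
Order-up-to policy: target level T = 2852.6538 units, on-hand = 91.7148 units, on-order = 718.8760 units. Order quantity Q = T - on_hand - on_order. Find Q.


Inventory position = OH + OO = 91.7148 + 718.8760 = 810.5908
Q = 2852.6538 - 810.5908 = 2042.0630

2042.0630 units


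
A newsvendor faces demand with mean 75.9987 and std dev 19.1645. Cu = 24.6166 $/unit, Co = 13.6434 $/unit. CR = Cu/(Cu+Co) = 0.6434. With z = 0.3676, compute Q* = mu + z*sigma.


CR = Cu/(Cu+Co) = 24.6166/(24.6166+13.6434) = 0.6434
z = 0.3676
Q* = 75.9987 + 0.3676 * 19.1645 = 83.0436

83.0436 units


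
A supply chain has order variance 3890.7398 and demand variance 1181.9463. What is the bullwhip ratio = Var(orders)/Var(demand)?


BW = 3890.7398 / 1181.9463 = 3.2918

3.2918


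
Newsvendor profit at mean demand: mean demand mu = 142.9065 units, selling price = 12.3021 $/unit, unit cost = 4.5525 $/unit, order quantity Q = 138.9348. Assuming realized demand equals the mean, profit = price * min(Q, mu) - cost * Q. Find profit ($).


Sales at mu = min(138.9348, 142.9065) = 138.9348
Revenue = 12.3021 * 138.9348 = 1709.1898
Total cost = 4.5525 * 138.9348 = 632.5007
Profit = 1709.1898 - 632.5007 = 1076.6891

1076.6891 $


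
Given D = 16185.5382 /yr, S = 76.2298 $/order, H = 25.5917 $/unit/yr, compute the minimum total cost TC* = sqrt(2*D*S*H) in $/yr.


2*D*S*H = 63151119.9841
TC* = sqrt(63151119.9841) = 7946.7679

7946.7679 $/yr


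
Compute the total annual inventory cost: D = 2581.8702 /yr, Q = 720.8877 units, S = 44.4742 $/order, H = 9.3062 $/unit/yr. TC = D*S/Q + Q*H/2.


Ordering cost = D*S/Q = 159.2850
Holding cost = Q*H/2 = 3354.3626
TC = 159.2850 + 3354.3626 = 3513.6476

3513.6476 $/yr


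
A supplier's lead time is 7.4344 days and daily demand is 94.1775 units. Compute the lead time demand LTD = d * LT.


LTD = 94.1775 * 7.4344 = 700.1532

700.1532 units


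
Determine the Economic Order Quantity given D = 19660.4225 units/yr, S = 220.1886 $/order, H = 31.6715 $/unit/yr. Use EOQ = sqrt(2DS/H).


2*D*S = 2 * 19660.4225 * 220.1886 = 8658001.8114
2*D*S/H = 273368.8588
EOQ = sqrt(273368.8588) = 522.8469

522.8469 units


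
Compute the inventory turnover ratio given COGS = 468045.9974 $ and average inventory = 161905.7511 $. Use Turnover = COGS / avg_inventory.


Turnover = 468045.9974 / 161905.7511 = 2.8909

2.8909


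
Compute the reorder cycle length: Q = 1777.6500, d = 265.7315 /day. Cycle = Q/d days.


Cycle = 1777.6500 / 265.7315 = 6.6896

6.6896 days


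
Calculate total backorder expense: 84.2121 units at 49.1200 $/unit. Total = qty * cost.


Total = 84.2121 * 49.1200 = 4136.4984

4136.4984 $


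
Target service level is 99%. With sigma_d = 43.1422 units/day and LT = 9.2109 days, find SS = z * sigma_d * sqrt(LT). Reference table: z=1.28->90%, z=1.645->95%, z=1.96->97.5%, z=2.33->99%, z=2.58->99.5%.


From the table, SL = 99% corresponds to z = 2.33
sqrt(LT) = sqrt(9.2109) = 3.0349
SS = 2.33 * 43.1422 * 3.0349 = 305.0768

305.0768 units


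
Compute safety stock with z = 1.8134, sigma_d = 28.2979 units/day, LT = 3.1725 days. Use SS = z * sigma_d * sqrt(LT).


sqrt(LT) = sqrt(3.1725) = 1.7812
SS = 1.8134 * 28.2979 * 1.7812 = 91.4005

91.4005 units


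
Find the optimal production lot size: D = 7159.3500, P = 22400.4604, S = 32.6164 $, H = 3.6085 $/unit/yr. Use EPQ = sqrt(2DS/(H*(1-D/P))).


1 - D/P = 1 - 0.3196 = 0.6804
H*(1-D/P) = 2.4552
2DS = 467024.4467
EPQ = sqrt(190218.7137) = 436.1407

436.1407 units


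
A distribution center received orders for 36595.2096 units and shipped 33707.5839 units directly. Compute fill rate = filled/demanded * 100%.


FR = 33707.5839 / 36595.2096 * 100 = 92.1093

92.1093%


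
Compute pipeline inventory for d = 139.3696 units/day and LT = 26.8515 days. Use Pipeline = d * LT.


Pipeline = 139.3696 * 26.8515 = 3742.2828

3742.2828 units


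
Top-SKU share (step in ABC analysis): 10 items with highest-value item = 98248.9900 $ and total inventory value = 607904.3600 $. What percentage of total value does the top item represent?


Top item = 98248.9900
Total = 607904.3600
Percentage = 98248.9900 / 607904.3600 * 100 = 16.1619

16.1619%


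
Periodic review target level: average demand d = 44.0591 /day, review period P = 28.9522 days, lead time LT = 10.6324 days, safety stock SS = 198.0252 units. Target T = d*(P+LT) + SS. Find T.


P + LT = 39.5846
d*(P+LT) = 44.0591 * 39.5846 = 1744.0618
T = 1744.0618 + 198.0252 = 1942.0870

1942.0870 units


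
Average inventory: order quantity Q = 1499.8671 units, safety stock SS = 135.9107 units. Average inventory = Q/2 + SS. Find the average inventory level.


Q/2 = 749.9335
Avg = 749.9335 + 135.9107 = 885.8442

885.8442 units


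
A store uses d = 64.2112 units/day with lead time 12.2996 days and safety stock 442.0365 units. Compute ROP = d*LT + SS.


d*LT = 64.2112 * 12.2996 = 789.7721
ROP = 789.7721 + 442.0365 = 1231.8086

1231.8086 units


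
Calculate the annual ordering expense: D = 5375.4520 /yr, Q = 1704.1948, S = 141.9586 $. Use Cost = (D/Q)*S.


Number of orders = D/Q = 3.1542
Cost = 3.1542 * 141.9586 = 447.7725

447.7725 $/yr


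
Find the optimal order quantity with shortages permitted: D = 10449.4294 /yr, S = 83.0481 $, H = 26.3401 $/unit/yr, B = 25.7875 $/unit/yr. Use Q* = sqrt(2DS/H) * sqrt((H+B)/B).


sqrt(2DS/H) = 256.6950
sqrt((H+B)/B) = 1.4218
Q* = 256.6950 * 1.4218 = 364.9612

364.9612 units


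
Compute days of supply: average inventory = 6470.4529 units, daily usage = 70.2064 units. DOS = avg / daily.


DOS = 6470.4529 / 70.2064 = 92.1633

92.1633 days


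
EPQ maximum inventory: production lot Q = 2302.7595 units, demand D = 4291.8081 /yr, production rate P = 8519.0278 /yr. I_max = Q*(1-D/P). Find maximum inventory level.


D/P = 0.5038
1 - D/P = 0.4962
I_max = 2302.7595 * 0.4962 = 1142.6504

1142.6504 units


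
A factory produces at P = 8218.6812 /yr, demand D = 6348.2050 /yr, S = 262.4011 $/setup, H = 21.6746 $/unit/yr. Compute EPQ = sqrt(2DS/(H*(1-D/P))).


1 - D/P = 1 - 0.7724 = 0.2276
H*(1-D/P) = 4.9329
2DS = 3331551.9501
EPQ = sqrt(675375.7244) = 821.8125

821.8125 units


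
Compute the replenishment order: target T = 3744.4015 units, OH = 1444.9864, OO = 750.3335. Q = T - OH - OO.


Inventory position = OH + OO = 1444.9864 + 750.3335 = 2195.3199
Q = 3744.4015 - 2195.3199 = 1549.0816

1549.0816 units


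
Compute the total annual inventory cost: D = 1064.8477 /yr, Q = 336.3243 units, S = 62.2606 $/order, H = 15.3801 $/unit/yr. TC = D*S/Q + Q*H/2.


Ordering cost = D*S/Q = 197.1254
Holding cost = Q*H/2 = 2586.3507
TC = 197.1254 + 2586.3507 = 2783.4761

2783.4761 $/yr


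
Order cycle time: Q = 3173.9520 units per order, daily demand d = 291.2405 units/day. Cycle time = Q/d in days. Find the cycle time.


Cycle = 3173.9520 / 291.2405 = 10.8980

10.8980 days


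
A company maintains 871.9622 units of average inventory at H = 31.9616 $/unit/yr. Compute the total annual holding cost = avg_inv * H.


Cost = 871.9622 * 31.9616 = 27869.3071

27869.3071 $/yr


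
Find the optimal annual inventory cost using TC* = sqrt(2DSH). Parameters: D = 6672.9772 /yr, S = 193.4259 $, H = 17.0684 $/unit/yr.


2*D*S*H = 44061276.5017
TC* = sqrt(44061276.5017) = 6637.8669

6637.8669 $/yr


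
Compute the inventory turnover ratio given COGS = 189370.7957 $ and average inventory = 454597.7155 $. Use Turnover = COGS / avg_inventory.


Turnover = 189370.7957 / 454597.7155 = 0.4166

0.4166


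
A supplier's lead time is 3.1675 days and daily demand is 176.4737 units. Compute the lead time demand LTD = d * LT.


LTD = 176.4737 * 3.1675 = 558.9804

558.9804 units


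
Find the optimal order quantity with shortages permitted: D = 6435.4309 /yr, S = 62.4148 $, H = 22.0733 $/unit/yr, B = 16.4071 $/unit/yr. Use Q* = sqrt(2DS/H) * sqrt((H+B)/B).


sqrt(2DS/H) = 190.7717
sqrt((H+B)/B) = 1.5315
Q* = 190.7717 * 1.5315 = 292.1580

292.1580 units


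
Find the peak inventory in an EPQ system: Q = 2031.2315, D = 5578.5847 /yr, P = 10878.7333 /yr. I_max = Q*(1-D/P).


D/P = 0.5128
1 - D/P = 0.4872
I_max = 2031.2315 * 0.4872 = 989.6215

989.6215 units


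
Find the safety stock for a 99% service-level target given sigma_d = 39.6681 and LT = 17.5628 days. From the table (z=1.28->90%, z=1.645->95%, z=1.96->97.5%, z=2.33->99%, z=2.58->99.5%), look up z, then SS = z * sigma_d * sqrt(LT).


From the table, SL = 99% corresponds to z = 2.33
sqrt(LT) = sqrt(17.5628) = 4.1908
SS = 2.33 * 39.6681 * 4.1908 = 387.3417

387.3417 units


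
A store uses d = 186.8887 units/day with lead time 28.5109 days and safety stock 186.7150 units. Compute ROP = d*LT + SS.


d*LT = 186.8887 * 28.5109 = 5328.3650
ROP = 5328.3650 + 186.7150 = 5515.0800

5515.0800 units


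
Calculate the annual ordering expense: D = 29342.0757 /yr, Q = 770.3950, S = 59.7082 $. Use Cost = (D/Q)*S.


Number of orders = D/Q = 38.0871
Cost = 38.0871 * 59.7082 = 2274.1094

2274.1094 $/yr


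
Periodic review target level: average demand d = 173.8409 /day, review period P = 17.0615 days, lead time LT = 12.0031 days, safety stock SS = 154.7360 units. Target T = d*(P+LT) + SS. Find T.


P + LT = 29.0646
d*(P+LT) = 173.8409 * 29.0646 = 5052.6162
T = 5052.6162 + 154.7360 = 5207.3522

5207.3522 units


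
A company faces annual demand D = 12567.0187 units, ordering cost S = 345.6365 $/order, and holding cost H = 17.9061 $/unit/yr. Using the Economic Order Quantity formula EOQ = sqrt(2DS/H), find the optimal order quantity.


2*D*S = 2 * 12567.0187 * 345.6365 = 8687240.7178
2*D*S/H = 485155.3782
EOQ = sqrt(485155.3782) = 696.5310

696.5310 units


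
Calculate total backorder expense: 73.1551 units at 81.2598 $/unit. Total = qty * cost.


Total = 73.1551 * 81.2598 = 5944.5688

5944.5688 $


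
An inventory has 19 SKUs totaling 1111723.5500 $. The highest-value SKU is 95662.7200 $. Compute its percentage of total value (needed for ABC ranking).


Top item = 95662.7200
Total = 1111723.5500
Percentage = 95662.7200 / 1111723.5500 * 100 = 8.6049

8.6049%


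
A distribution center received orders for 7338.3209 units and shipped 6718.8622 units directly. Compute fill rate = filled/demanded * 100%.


FR = 6718.8622 / 7338.3209 * 100 = 91.5586

91.5586%


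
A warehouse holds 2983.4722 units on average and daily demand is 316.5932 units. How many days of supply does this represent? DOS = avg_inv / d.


DOS = 2983.4722 / 316.5932 = 9.4237

9.4237 days


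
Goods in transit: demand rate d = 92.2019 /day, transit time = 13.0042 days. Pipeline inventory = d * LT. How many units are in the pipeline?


Pipeline = 92.2019 * 13.0042 = 1199.0119

1199.0119 units


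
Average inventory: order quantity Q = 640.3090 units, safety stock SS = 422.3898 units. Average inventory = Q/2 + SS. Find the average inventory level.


Q/2 = 320.1545
Avg = 320.1545 + 422.3898 = 742.5443

742.5443 units


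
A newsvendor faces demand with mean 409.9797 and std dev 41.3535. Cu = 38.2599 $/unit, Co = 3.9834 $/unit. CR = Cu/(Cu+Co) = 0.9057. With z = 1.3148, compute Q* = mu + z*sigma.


CR = Cu/(Cu+Co) = 38.2599/(38.2599+3.9834) = 0.9057
z = 1.3148
Q* = 409.9797 + 1.3148 * 41.3535 = 464.3513

464.3513 units


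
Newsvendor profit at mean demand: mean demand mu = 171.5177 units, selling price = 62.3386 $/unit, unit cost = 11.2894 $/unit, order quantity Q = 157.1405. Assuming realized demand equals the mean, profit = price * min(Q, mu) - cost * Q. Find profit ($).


Sales at mu = min(157.1405, 171.5177) = 157.1405
Revenue = 62.3386 * 157.1405 = 9795.9188
Total cost = 11.2894 * 157.1405 = 1774.0220
Profit = 9795.9188 - 1774.0220 = 8021.8968

8021.8968 $


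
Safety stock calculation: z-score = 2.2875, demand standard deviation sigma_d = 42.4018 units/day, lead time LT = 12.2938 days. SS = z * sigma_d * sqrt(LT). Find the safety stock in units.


sqrt(LT) = sqrt(12.2938) = 3.5063
SS = 2.2875 * 42.4018 * 3.5063 = 340.0858

340.0858 units


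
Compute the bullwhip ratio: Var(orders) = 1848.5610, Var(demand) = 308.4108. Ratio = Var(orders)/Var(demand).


BW = 1848.5610 / 308.4108 = 5.9938

5.9938


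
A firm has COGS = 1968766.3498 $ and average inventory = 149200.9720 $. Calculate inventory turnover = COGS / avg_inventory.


Turnover = 1968766.3498 / 149200.9720 = 13.1954

13.1954


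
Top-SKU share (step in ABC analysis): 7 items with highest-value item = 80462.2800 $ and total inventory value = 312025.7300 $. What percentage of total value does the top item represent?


Top item = 80462.2800
Total = 312025.7300
Percentage = 80462.2800 / 312025.7300 * 100 = 25.7871

25.7871%


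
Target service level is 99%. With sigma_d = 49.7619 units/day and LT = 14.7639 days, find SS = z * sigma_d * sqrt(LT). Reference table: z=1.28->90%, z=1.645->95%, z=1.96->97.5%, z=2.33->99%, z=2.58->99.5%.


From the table, SL = 99% corresponds to z = 2.33
sqrt(LT) = sqrt(14.7639) = 3.8424
SS = 2.33 * 49.7619 * 3.8424 = 445.5059

445.5059 units


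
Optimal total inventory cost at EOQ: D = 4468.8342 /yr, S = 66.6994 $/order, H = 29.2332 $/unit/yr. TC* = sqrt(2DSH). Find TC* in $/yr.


2*D*S*H = 17426995.6470
TC* = sqrt(17426995.6470) = 4174.5653

4174.5653 $/yr


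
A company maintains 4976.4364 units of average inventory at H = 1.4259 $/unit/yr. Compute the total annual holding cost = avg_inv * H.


Cost = 4976.4364 * 1.4259 = 7095.9007

7095.9007 $/yr


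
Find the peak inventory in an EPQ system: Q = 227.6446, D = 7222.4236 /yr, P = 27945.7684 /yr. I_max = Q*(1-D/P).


D/P = 0.2584
1 - D/P = 0.7416
I_max = 227.6446 * 0.7416 = 168.8112

168.8112 units


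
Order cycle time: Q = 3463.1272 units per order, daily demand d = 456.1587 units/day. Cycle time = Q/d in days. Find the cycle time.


Cycle = 3463.1272 / 456.1587 = 7.5919

7.5919 days


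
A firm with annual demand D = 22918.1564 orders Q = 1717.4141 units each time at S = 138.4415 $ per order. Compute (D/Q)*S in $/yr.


Number of orders = D/Q = 13.3446
Cost = 13.3446 * 138.4415 = 1847.4426

1847.4426 $/yr


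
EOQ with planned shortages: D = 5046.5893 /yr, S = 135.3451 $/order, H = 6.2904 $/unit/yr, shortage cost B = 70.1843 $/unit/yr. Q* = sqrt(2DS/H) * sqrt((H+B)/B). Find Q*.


sqrt(2DS/H) = 466.0109
sqrt((H+B)/B) = 1.0439
Q* = 466.0109 * 1.0439 = 486.4464

486.4464 units


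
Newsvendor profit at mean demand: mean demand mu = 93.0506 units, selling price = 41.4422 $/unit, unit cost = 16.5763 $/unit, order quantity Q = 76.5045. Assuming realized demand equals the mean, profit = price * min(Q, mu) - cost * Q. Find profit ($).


Sales at mu = min(76.5045, 93.0506) = 76.5045
Revenue = 41.4422 * 76.5045 = 3170.5148
Total cost = 16.5763 * 76.5045 = 1268.1615
Profit = 3170.5148 - 1268.1615 = 1902.3532

1902.3532 $


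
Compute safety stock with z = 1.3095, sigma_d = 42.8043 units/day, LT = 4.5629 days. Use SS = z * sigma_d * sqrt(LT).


sqrt(LT) = sqrt(4.5629) = 2.1361
SS = 1.3095 * 42.8043 * 2.1361 = 119.7329

119.7329 units


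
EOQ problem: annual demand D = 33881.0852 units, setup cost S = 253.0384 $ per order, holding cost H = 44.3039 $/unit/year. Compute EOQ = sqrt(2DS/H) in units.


2*D*S = 2 * 33881.0852 * 253.0384 = 17146431.1785
2*D*S/H = 387018.5509
EOQ = sqrt(387018.5509) = 622.1082

622.1082 units


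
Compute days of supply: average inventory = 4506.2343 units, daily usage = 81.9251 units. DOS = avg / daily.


DOS = 4506.2343 / 81.9251 = 55.0043

55.0043 days


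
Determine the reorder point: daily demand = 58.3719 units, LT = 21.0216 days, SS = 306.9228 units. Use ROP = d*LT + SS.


d*LT = 58.3719 * 21.0216 = 1227.0707
ROP = 1227.0707 + 306.9228 = 1533.9935

1533.9935 units


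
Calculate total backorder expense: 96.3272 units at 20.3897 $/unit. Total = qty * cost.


Total = 96.3272 * 20.3897 = 1964.0827

1964.0827 $


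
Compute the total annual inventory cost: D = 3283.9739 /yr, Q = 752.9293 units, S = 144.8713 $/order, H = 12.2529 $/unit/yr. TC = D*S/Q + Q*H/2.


Ordering cost = D*S/Q = 631.8702
Holding cost = Q*H/2 = 4612.7837
TC = 631.8702 + 4612.7837 = 5244.6539

5244.6539 $/yr


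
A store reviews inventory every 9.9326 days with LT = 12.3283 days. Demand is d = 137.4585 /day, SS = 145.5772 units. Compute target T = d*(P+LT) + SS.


P + LT = 22.2609
d*(P+LT) = 137.4585 * 22.2609 = 3059.9499
T = 3059.9499 + 145.5772 = 3205.5271

3205.5271 units


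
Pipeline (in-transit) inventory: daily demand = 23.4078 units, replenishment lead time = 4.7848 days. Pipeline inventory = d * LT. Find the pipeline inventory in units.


Pipeline = 23.4078 * 4.7848 = 112.0016

112.0016 units


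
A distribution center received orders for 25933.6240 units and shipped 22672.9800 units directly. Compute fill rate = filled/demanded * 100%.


FR = 22672.9800 / 25933.6240 * 100 = 87.4270

87.4270%


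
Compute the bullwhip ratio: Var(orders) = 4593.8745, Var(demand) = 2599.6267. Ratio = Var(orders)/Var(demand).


BW = 4593.8745 / 2599.6267 = 1.7671

1.7671


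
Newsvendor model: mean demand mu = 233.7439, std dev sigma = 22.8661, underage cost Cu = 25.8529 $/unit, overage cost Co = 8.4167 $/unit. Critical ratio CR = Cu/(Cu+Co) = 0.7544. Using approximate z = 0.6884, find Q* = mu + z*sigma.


CR = Cu/(Cu+Co) = 25.8529/(25.8529+8.4167) = 0.7544
z = 0.6884
Q* = 233.7439 + 0.6884 * 22.8661 = 249.4849

249.4849 units


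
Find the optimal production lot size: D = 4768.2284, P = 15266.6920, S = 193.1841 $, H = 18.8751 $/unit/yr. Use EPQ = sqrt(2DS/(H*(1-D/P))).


1 - D/P = 1 - 0.3123 = 0.6877
H*(1-D/P) = 12.9799
2DS = 1842291.8241
EPQ = sqrt(141934.6270) = 376.7421

376.7421 units


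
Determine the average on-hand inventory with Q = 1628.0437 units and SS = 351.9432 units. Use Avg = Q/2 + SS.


Q/2 = 814.0218
Avg = 814.0218 + 351.9432 = 1165.9651

1165.9651 units


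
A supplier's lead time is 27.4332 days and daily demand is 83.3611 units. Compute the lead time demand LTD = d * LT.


LTD = 83.3611 * 27.4332 = 2286.8617

2286.8617 units


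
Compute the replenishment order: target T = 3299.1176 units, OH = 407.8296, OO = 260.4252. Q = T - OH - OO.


Inventory position = OH + OO = 407.8296 + 260.4252 = 668.2548
Q = 3299.1176 - 668.2548 = 2630.8628

2630.8628 units


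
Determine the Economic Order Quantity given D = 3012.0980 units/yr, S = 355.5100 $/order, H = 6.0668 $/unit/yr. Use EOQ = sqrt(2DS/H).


2*D*S = 2 * 3012.0980 * 355.5100 = 2141661.9200
2*D*S/H = 353013.4371
EOQ = sqrt(353013.4371) = 594.1493

594.1493 units


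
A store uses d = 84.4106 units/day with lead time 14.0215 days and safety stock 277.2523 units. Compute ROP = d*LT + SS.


d*LT = 84.4106 * 14.0215 = 1183.5632
ROP = 1183.5632 + 277.2523 = 1460.8155

1460.8155 units


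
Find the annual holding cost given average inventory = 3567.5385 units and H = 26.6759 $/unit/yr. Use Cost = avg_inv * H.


Cost = 3567.5385 * 26.6759 = 95167.3003

95167.3003 $/yr


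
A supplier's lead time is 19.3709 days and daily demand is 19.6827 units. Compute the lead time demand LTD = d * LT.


LTD = 19.6827 * 19.3709 = 381.2716

381.2716 units


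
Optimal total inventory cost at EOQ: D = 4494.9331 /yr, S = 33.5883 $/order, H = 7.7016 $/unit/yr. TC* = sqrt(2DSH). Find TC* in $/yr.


2*D*S*H = 2325531.4131
TC* = sqrt(2325531.4131) = 1524.9693

1524.9693 $/yr


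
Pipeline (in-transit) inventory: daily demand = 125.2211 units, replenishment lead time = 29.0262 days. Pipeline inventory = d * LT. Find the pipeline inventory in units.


Pipeline = 125.2211 * 29.0262 = 3634.6927

3634.6927 units


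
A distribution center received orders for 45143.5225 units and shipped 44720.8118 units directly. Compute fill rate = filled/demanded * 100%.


FR = 44720.8118 / 45143.5225 * 100 = 99.0636

99.0636%


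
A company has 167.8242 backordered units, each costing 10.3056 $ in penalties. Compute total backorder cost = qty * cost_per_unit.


Total = 167.8242 * 10.3056 = 1729.5291

1729.5291 $


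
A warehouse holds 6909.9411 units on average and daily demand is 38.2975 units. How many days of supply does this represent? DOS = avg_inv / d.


DOS = 6909.9411 / 38.2975 = 180.4280

180.4280 days


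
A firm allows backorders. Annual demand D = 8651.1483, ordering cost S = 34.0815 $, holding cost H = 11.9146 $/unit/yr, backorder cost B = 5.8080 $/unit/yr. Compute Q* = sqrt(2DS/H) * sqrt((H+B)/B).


sqrt(2DS/H) = 222.4700
sqrt((H+B)/B) = 1.7468
Q* = 222.4700 * 1.7468 = 388.6171

388.6171 units


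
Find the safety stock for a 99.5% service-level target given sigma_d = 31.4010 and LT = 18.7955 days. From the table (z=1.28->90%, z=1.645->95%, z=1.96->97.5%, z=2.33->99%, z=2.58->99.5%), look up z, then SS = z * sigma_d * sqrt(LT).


From the table, SL = 99.5% corresponds to z = 2.58
sqrt(LT) = sqrt(18.7955) = 4.3354
SS = 2.58 * 31.4010 * 4.3354 = 351.2288

351.2288 units


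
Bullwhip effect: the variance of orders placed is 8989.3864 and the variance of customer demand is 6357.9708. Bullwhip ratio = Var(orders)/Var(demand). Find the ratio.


BW = 8989.3864 / 6357.9708 = 1.4139

1.4139


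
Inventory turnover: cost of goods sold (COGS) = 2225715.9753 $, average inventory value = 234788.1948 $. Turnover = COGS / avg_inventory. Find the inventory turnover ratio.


Turnover = 2225715.9753 / 234788.1948 = 9.4797

9.4797


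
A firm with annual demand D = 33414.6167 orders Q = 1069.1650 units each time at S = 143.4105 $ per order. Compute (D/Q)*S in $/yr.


Number of orders = D/Q = 31.2530
Cost = 31.2530 * 143.4105 = 4482.0088

4482.0088 $/yr


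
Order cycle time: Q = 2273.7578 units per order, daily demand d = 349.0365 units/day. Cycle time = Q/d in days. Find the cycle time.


Cycle = 2273.7578 / 349.0365 = 6.5144

6.5144 days


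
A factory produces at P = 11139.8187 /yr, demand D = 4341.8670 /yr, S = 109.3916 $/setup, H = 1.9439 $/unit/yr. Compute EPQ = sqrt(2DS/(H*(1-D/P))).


1 - D/P = 1 - 0.3898 = 0.6102
H*(1-D/P) = 1.1862
2DS = 949927.5562
EPQ = sqrt(800786.2633) = 894.8666

894.8666 units


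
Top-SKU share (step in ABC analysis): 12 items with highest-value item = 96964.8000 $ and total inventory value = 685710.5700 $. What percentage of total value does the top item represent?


Top item = 96964.8000
Total = 685710.5700
Percentage = 96964.8000 / 685710.5700 * 100 = 14.1408

14.1408%


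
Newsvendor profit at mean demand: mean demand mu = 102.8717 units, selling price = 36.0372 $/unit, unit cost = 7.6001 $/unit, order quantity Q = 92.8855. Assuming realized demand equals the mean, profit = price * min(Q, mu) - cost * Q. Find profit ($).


Sales at mu = min(92.8855, 102.8717) = 92.8855
Revenue = 36.0372 * 92.8855 = 3347.3333
Total cost = 7.6001 * 92.8855 = 705.9391
Profit = 3347.3333 - 705.9391 = 2641.3943

2641.3943 $


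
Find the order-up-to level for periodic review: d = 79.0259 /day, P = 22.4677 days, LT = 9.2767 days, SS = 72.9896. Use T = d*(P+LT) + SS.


P + LT = 31.7444
d*(P+LT) = 79.0259 * 31.7444 = 2508.6298
T = 2508.6298 + 72.9896 = 2581.6194

2581.6194 units


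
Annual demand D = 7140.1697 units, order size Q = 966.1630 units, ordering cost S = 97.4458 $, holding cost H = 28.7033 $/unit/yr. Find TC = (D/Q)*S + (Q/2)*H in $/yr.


Ordering cost = D*S/Q = 720.1472
Holding cost = Q*H/2 = 13866.0332
TC = 720.1472 + 13866.0332 = 14586.1804

14586.1804 $/yr


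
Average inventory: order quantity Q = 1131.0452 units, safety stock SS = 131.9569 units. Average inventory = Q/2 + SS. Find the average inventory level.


Q/2 = 565.5226
Avg = 565.5226 + 131.9569 = 697.4795

697.4795 units


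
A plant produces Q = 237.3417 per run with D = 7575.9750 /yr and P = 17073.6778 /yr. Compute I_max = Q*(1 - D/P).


D/P = 0.4437
1 - D/P = 0.5563
I_max = 237.3417 * 0.5563 = 132.0278

132.0278 units


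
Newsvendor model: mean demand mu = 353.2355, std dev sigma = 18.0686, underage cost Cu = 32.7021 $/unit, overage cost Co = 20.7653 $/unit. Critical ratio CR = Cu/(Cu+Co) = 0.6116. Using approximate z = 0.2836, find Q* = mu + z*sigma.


CR = Cu/(Cu+Co) = 32.7021/(32.7021+20.7653) = 0.6116
z = 0.2836
Q* = 353.2355 + 0.2836 * 18.0686 = 358.3598

358.3598 units


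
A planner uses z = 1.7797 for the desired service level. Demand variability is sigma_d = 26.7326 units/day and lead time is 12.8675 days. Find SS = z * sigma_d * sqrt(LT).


sqrt(LT) = sqrt(12.8675) = 3.5871
SS = 1.7797 * 26.7326 * 3.5871 = 170.6613

170.6613 units


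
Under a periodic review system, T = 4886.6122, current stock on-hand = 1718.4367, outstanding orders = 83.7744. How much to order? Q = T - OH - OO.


Inventory position = OH + OO = 1718.4367 + 83.7744 = 1802.2111
Q = 4886.6122 - 1802.2111 = 3084.4011

3084.4011 units


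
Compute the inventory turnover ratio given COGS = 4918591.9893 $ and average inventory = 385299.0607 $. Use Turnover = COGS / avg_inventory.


Turnover = 4918591.9893 / 385299.0607 = 12.7656

12.7656


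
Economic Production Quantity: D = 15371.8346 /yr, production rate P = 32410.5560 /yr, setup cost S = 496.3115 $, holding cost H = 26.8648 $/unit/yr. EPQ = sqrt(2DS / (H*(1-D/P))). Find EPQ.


1 - D/P = 1 - 0.4743 = 0.5257
H*(1-D/P) = 14.1232
2DS = 15258436.5762
EPQ = sqrt(1080378.4296) = 1039.4125

1039.4125 units


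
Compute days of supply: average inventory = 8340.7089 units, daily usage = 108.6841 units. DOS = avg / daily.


DOS = 8340.7089 / 108.6841 = 76.7427

76.7427 days


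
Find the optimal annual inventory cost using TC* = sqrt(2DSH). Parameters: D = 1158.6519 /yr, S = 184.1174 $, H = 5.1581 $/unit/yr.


2*D*S*H = 2200734.0591
TC* = sqrt(2200734.0591) = 1483.4871

1483.4871 $/yr


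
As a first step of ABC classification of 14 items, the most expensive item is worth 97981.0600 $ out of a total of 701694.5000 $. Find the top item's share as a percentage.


Top item = 97981.0600
Total = 701694.5000
Percentage = 97981.0600 / 701694.5000 * 100 = 13.9635

13.9635%


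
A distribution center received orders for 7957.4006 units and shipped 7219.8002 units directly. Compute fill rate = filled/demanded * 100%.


FR = 7219.8002 / 7957.4006 * 100 = 90.7306

90.7306%


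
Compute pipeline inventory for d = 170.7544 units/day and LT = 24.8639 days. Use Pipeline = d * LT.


Pipeline = 170.7544 * 24.8639 = 4245.6203

4245.6203 units


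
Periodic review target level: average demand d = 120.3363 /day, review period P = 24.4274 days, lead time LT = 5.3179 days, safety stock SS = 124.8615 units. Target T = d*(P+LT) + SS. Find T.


P + LT = 29.7453
d*(P+LT) = 120.3363 * 29.7453 = 3579.4393
T = 3579.4393 + 124.8615 = 3704.3008

3704.3008 units


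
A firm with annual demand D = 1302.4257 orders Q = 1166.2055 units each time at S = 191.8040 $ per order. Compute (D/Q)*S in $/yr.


Number of orders = D/Q = 1.1168
Cost = 1.1168 * 191.8040 = 214.2079

214.2079 $/yr


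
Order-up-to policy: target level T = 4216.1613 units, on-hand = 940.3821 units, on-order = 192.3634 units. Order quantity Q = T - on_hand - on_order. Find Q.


Inventory position = OH + OO = 940.3821 + 192.3634 = 1132.7455
Q = 4216.1613 - 1132.7455 = 3083.4158

3083.4158 units


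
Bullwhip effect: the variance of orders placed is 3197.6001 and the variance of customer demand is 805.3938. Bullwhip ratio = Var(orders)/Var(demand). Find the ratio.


BW = 3197.6001 / 805.3938 = 3.9702

3.9702


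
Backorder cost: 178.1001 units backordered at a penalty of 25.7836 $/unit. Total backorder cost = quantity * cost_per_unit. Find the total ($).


Total = 178.1001 * 25.7836 = 4592.0617

4592.0617 $


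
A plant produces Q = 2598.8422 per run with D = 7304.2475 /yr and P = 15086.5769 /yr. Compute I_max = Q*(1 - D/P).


D/P = 0.4842
1 - D/P = 0.5158
I_max = 2598.8422 * 0.5158 = 1340.5987

1340.5987 units


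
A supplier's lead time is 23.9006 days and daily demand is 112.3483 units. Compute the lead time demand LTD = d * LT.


LTD = 112.3483 * 23.9006 = 2685.1918

2685.1918 units


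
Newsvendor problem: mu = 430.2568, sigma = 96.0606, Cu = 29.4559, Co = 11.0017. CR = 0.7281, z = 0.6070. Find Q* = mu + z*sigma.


CR = Cu/(Cu+Co) = 29.4559/(29.4559+11.0017) = 0.7281
z = 0.6070
Q* = 430.2568 + 0.6070 * 96.0606 = 488.5656

488.5656 units


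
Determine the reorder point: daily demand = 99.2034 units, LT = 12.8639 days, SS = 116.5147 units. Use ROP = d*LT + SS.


d*LT = 99.2034 * 12.8639 = 1276.1426
ROP = 1276.1426 + 116.5147 = 1392.6573

1392.6573 units


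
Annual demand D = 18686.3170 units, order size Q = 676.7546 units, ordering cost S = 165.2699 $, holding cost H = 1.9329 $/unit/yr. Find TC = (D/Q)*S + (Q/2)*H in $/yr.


Ordering cost = D*S/Q = 4563.3761
Holding cost = Q*H/2 = 654.0495
TC = 4563.3761 + 654.0495 = 5217.4255

5217.4255 $/yr


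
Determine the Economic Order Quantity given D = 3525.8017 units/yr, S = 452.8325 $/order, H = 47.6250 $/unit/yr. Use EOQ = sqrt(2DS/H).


2*D*S = 2 * 3525.8017 * 452.8325 = 3193195.1966
2*D*S/H = 67048.7180
EOQ = sqrt(67048.7180) = 258.9377

258.9377 units


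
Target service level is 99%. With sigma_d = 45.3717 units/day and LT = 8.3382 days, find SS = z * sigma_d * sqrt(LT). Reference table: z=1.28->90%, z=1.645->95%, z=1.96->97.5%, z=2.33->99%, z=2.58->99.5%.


From the table, SL = 99% corresponds to z = 2.33
sqrt(LT) = sqrt(8.3382) = 2.8876
SS = 2.33 * 45.3717 * 2.8876 = 305.2651

305.2651 units


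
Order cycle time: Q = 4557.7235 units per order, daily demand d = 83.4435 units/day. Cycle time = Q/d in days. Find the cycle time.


Cycle = 4557.7235 / 83.4435 = 54.6205

54.6205 days


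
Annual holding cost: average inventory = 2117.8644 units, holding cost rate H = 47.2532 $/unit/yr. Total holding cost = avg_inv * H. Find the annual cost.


Cost = 2117.8644 * 47.2532 = 100075.8701

100075.8701 $/yr


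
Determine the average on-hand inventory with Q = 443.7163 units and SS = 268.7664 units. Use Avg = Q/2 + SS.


Q/2 = 221.8581
Avg = 221.8581 + 268.7664 = 490.6245

490.6245 units


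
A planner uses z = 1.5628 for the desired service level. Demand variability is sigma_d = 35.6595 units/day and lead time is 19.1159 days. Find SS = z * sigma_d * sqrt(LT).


sqrt(LT) = sqrt(19.1159) = 4.3722
SS = 1.5628 * 35.6595 * 4.3722 = 243.6554

243.6554 units


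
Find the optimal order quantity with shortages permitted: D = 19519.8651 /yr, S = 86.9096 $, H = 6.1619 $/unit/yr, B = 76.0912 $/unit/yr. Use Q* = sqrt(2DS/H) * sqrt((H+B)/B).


sqrt(2DS/H) = 742.0445
sqrt((H+B)/B) = 1.0397
Q* = 742.0445 * 1.0397 = 771.5052

771.5052 units


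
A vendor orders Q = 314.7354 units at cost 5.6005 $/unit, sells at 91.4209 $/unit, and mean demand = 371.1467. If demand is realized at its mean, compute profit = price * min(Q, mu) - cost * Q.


Sales at mu = min(314.7354, 371.1467) = 314.7354
Revenue = 91.4209 * 314.7354 = 28773.3935
Total cost = 5.6005 * 314.7354 = 1762.6756
Profit = 28773.3935 - 1762.6756 = 27010.7179

27010.7179 $


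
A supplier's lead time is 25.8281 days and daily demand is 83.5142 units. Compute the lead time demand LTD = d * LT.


LTD = 83.5142 * 25.8281 = 2157.0131

2157.0131 units


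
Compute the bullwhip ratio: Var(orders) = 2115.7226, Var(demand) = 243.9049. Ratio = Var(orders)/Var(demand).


BW = 2115.7226 / 243.9049 = 8.6744

8.6744


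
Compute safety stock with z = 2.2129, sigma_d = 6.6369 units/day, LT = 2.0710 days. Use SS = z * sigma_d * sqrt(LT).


sqrt(LT) = sqrt(2.0710) = 1.4391
SS = 2.2129 * 6.6369 * 1.4391 = 21.1357

21.1357 units


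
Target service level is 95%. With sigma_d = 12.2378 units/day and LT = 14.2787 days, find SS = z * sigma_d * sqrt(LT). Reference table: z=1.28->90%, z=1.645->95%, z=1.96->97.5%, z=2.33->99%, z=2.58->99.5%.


From the table, SL = 95% corresponds to z = 1.645
sqrt(LT) = sqrt(14.2787) = 3.7787
SS = 1.645 * 12.2378 * 3.7787 = 76.0700

76.0700 units


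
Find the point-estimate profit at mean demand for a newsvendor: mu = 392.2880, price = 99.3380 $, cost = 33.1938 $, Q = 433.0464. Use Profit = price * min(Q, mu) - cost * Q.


Sales at mu = min(433.0464, 392.2880) = 392.2880
Revenue = 99.3380 * 392.2880 = 38969.1053
Total cost = 33.1938 * 433.0464 = 14374.4556
Profit = 38969.1053 - 14374.4556 = 24594.6498

24594.6498 $


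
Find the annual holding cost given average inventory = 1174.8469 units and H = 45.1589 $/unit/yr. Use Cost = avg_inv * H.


Cost = 1174.8469 * 45.1589 = 53054.7937

53054.7937 $/yr


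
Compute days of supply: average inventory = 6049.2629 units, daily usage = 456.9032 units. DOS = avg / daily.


DOS = 6049.2629 / 456.9032 = 13.2397

13.2397 days


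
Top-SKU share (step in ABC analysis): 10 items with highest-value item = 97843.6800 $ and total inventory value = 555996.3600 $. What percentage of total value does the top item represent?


Top item = 97843.6800
Total = 555996.3600
Percentage = 97843.6800 / 555996.3600 * 100 = 17.5979

17.5979%


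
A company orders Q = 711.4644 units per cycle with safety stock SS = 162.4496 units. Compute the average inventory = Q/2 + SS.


Q/2 = 355.7322
Avg = 355.7322 + 162.4496 = 518.1818

518.1818 units


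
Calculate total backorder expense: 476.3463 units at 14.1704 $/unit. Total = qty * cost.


Total = 476.3463 * 14.1704 = 6750.0176

6750.0176 $


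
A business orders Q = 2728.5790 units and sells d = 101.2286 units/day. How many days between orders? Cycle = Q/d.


Cycle = 2728.5790 / 101.2286 = 26.9546

26.9546 days


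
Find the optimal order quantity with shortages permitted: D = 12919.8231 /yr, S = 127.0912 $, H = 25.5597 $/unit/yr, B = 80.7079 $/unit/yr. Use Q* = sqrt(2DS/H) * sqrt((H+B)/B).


sqrt(2DS/H) = 358.4455
sqrt((H+B)/B) = 1.1475
Q* = 358.4455 * 1.1475 = 411.3065

411.3065 units


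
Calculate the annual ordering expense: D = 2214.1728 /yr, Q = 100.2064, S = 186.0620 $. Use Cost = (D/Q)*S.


Number of orders = D/Q = 22.0961
Cost = 22.0961 * 186.0620 = 4111.2486

4111.2486 $/yr


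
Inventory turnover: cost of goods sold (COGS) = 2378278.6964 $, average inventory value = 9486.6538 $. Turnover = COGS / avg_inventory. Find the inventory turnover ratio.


Turnover = 2378278.6964 / 9486.6538 = 250.6973

250.6973


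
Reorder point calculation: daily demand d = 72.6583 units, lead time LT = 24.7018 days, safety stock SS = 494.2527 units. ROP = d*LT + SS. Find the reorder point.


d*LT = 72.6583 * 24.7018 = 1794.7908
ROP = 1794.7908 + 494.2527 = 2289.0435

2289.0435 units


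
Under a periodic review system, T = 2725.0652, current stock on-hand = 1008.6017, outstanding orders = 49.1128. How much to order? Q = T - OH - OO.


Inventory position = OH + OO = 1008.6017 + 49.1128 = 1057.7145
Q = 2725.0652 - 1057.7145 = 1667.3507

1667.3507 units


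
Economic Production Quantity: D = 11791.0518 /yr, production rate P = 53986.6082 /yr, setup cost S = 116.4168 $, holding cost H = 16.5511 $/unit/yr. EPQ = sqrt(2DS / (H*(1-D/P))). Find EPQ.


1 - D/P = 1 - 0.2184 = 0.7816
H*(1-D/P) = 12.9362
2DS = 2745353.0384
EPQ = sqrt(212222.1270) = 460.6757

460.6757 units


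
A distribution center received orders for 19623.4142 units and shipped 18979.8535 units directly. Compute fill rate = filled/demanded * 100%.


FR = 18979.8535 / 19623.4142 * 100 = 96.7204

96.7204%


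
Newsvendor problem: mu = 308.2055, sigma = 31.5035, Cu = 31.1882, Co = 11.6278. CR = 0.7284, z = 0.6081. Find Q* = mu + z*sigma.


CR = Cu/(Cu+Co) = 31.1882/(31.1882+11.6278) = 0.7284
z = 0.6081
Q* = 308.2055 + 0.6081 * 31.5035 = 327.3628

327.3628 units


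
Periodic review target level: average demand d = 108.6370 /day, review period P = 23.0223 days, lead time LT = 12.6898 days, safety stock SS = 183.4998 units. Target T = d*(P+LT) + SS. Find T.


P + LT = 35.7121
d*(P+LT) = 108.6370 * 35.7121 = 3879.6554
T = 3879.6554 + 183.4998 = 4063.1552

4063.1552 units


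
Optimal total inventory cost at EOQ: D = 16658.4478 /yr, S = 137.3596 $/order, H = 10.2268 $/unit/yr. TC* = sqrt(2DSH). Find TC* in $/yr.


2*D*S*H = 46801881.0173
TC* = sqrt(46801881.0173) = 6841.1900

6841.1900 $/yr


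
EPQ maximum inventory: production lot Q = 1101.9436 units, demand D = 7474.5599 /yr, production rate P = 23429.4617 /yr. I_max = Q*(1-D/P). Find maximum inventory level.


D/P = 0.3190
1 - D/P = 0.6810
I_max = 1101.9436 * 0.6810 = 750.3972

750.3972 units


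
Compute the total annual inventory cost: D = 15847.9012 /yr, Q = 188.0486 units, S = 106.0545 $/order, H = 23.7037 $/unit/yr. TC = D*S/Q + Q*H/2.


Ordering cost = D*S/Q = 8937.8025
Holding cost = Q*H/2 = 2228.7238
TC = 8937.8025 + 2228.7238 = 11166.5262

11166.5262 $/yr


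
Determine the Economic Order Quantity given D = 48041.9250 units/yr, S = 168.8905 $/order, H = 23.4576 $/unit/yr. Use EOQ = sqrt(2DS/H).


2*D*S = 2 * 48041.9250 * 168.8905 = 16227649.4684
2*D*S/H = 691786.4346
EOQ = sqrt(691786.4346) = 831.7370

831.7370 units


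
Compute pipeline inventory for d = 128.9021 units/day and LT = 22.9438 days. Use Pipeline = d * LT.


Pipeline = 128.9021 * 22.9438 = 2957.5040

2957.5040 units


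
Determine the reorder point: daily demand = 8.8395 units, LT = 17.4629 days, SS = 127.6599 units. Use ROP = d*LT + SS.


d*LT = 8.8395 * 17.4629 = 154.3633
ROP = 154.3633 + 127.6599 = 282.0232

282.0232 units


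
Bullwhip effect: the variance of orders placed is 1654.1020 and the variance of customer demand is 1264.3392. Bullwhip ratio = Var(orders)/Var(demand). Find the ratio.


BW = 1654.1020 / 1264.3392 = 1.3083

1.3083


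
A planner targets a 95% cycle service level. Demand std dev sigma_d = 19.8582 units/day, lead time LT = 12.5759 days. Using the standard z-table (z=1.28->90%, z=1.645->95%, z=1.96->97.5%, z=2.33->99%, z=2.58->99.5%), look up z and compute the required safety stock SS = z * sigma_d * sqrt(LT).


From the table, SL = 95% corresponds to z = 1.645
sqrt(LT) = sqrt(12.5759) = 3.5463
SS = 1.645 * 19.8582 * 3.5463 = 115.8445

115.8445 units


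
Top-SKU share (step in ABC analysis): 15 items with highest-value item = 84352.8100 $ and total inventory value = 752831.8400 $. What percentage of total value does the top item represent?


Top item = 84352.8100
Total = 752831.8400
Percentage = 84352.8100 / 752831.8400 * 100 = 11.2047

11.2047%


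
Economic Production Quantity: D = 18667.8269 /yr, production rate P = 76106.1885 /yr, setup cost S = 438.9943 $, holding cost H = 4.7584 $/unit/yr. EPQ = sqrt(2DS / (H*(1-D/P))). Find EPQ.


1 - D/P = 1 - 0.2453 = 0.7547
H*(1-D/P) = 3.5912
2DS = 16390139.2050
EPQ = sqrt(4563936.8267) = 2136.3372

2136.3372 units


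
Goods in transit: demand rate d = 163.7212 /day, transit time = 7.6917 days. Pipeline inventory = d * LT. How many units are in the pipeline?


Pipeline = 163.7212 * 7.6917 = 1259.2944

1259.2944 units


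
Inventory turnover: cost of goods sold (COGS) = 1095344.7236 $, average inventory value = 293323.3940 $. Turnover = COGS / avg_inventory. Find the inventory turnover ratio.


Turnover = 1095344.7236 / 293323.3940 = 3.7343

3.7343


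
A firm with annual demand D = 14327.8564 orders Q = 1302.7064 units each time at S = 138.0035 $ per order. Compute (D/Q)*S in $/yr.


Number of orders = D/Q = 10.9985
Cost = 10.9985 * 138.0035 = 1517.8357

1517.8357 $/yr


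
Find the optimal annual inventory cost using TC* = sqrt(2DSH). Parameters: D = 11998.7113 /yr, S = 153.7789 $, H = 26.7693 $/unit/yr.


2*D*S*H = 98786674.1815
TC* = sqrt(98786674.1815) = 9939.1486

9939.1486 $/yr
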